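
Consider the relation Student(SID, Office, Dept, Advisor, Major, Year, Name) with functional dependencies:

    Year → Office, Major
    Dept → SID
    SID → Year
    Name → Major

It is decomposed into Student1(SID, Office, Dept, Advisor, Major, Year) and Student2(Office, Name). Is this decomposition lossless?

No

Common attributes: Student1 ∩ Student2 = {Office}.
No dependency enlarges {Office}, so (Office)⁺ = {Office}.
The closure contains neither all of Student1 = {SID, Office, Dept, Advisor, Major, Year} nor all of Student2 = {Office, Name}, so the common attributes are not a superkey of either fragment. The join is lossy.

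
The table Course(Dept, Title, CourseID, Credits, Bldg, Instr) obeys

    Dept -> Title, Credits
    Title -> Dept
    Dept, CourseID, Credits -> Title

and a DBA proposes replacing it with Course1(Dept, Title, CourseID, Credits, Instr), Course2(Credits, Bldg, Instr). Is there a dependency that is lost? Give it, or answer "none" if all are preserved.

Dept → Title, Credits lies within Course1.
Title → Dept lies within Course1.
Dept, CourseID, Credits → Title lies within Course1.
Every dependency is enforceable on the fragments, so the decomposition is dependency-preserving.

none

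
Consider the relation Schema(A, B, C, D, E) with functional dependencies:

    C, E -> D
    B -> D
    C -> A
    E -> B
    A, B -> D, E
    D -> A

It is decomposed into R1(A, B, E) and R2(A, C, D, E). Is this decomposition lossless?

Yes

Common attributes: R1 ∩ R2 = {A, E}.
Closure of {A, E}: E → B applies, adding B; A, B → D, E applies, adding D. So (A, E)⁺ = {A, B, D, E}.
This closure contains every attribute of R1, so R1 ∩ R2 → R1. The join is lossless.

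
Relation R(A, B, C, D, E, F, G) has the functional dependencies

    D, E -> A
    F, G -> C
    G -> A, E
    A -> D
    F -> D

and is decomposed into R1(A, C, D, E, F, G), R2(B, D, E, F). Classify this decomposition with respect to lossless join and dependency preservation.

lossy but dependency-preserving

Lossless test: (D, E, F)⁺ = {A, D, E, F}, which is a superkey of neither fragment — lossy.
Dependency preservation: every FD's attributes lie within a single fragment, so each can be enforced locally — preserved.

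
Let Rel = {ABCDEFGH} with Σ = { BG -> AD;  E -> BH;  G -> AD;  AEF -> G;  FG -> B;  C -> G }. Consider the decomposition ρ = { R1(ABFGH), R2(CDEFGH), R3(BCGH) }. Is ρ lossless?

Yes

Chase test. Columns are ABCDEFGH; row i has aⱼ where attribute j ∈ Ri, else bᵢⱼ.
Initial tableau (one row per fragment):
  row 1: a1 a2 b13 b14 b15 a6 a7 a8
  row 2: b21 b22 a3 a4 a5 a6 a7 a8
  row 3: b31 a2 a3 b34 b35 b36 a7 a8
Rows 1 and 3 agree on BG; apply BG→AD and equate their AD entries.
Rows 1 and 2 agree on G; apply G→AD and equate their AD entries.
Rows 1 and 2 agree on FG; apply FG→B and equate their B entries.
Row 2 is now all distinguished symbols — the join is lossless.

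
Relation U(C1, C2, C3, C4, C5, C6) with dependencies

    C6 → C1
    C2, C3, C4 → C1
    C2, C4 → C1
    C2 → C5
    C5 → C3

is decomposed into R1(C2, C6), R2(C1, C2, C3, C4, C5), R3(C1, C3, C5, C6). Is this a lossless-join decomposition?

No

Chase test. Columns are C1, C2, C3, C4, C5, C6; row i has aⱼ where attribute j ∈ Ri, else bᵢⱼ.
Initial tableau (one row per fragment):
  row 1: b11 a2 b13 b14 b15 a6
  row 2: a1 a2 a3 a4 a5 b26
  row 3: a1 b32 a3 b34 a5 a6
Rows 1 and 3 agree on C6; apply C6→C1 and equate their C1 entries.
Rows 1 and 2 agree on C2; apply C2→C5 and equate their C5 entries.
Rows 1 and 2 agree on C5; apply C5→C3 and equate their C3 entries.
No row becomes fully distinguished — the join is lossy.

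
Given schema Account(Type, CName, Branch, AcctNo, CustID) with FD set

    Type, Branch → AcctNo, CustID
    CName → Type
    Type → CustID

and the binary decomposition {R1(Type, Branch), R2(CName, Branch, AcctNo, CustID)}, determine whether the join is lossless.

No

Common attributes: R1 ∩ R2 = {Branch}.
No dependency enlarges {Branch}, so (Branch)⁺ = {Branch}.
The closure contains neither all of R1 = {Type, Branch} nor all of R2 = {CName, Branch, AcctNo, CustID}, so the common attributes are not a superkey of either fragment. The join is lossy.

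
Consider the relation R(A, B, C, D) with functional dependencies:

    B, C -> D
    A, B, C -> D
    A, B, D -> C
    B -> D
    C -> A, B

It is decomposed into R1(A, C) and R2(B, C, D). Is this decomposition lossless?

Common attributes: R1 ∩ R2 = {C}.
Closure of {C}: C → A, B applies, adding A, B; B, C → D applies, adding D. So (C)⁺ = {A, B, C, D}.
This closure contains every attribute of R1, so R1 ∩ R2 → R1. The join is lossless.

Yes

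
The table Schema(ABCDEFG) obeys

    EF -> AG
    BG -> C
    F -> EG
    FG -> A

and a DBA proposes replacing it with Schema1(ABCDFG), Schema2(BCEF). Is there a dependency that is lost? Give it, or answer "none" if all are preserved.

EF → AG: restricted closure across fragments reaches AG.
BG → C lies within Schema1.
F → EG: restricted closure across fragments reaches EG.
FG → A lies within Schema1.
Every dependency is enforceable on the fragments, so the decomposition is dependency-preserving.

none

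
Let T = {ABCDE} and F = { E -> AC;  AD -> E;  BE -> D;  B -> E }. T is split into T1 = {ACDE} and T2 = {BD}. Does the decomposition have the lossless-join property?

Common attributes: T1 ∩ T2 = {D}.
No dependency enlarges {D}, so (D)⁺ = {D}.
The closure contains neither all of T1 = {ACDE} nor all of T2 = {BD}, so the common attributes are not a superkey of either fragment. The join is lossy.

No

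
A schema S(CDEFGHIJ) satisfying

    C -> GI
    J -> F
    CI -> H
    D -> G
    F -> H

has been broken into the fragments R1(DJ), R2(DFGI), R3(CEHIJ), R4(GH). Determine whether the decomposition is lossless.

No

Chase test. Columns are CDEFGHIJ; row i has aⱼ where attribute j ∈ Ri, else bᵢⱼ.
Initial tableau (one row per fragment):
  row 1: b11 a2 b13 b14 b15 b16 b17 a8
  row 2: b21 a2 b23 a4 a5 b26 a7 b28
  row 3: a1 b32 a3 b34 b35 a6 a7 a8
  row 4: b41 b42 b43 b44 a5 a6 b47 b48
Rows 1 and 3 agree on J; apply J→F and equate their F entries.
Rows 1 and 2 agree on D; apply D→G and equate their G entries.
Rows 1 and 3 agree on F; apply F→H and equate their H entries.
No row becomes fully distinguished — the join is lossy.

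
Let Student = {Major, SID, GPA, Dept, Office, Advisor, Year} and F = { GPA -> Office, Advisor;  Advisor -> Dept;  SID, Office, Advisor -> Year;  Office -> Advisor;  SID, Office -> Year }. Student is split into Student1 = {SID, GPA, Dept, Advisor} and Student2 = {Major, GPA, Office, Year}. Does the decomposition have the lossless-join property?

No

Common attributes: Student1 ∩ Student2 = {GPA}.
Closure of {GPA}: GPA → Office, Advisor applies, adding Office, Advisor; Advisor → Dept applies, adding Dept. So (GPA)⁺ = {GPA, Dept, Office, Advisor}.
The closure contains neither all of Student1 = {SID, GPA, Dept, Advisor} nor all of Student2 = {Major, GPA, Office, Year}, so the common attributes are not a superkey of either fragment. The join is lossy.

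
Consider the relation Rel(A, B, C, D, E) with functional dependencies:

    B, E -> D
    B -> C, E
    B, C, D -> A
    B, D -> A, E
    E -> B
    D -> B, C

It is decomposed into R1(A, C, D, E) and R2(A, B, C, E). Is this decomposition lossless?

Yes

Common attributes: R1 ∩ R2 = {A, C, E}.
Closure of {A, C, E}: E → B applies, adding B; B, E → D applies, adding D. So (A, C, E)⁺ = {A, B, C, D, E}.
This closure contains every attribute of R1, so R1 ∩ R2 → R1. The join is lossless.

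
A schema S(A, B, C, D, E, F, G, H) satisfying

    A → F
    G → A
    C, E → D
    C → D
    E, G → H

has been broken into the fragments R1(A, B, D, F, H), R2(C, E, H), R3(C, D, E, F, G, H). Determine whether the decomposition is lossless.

Chase test. Columns are A, B, C, D, E, F, G, H; row i has aⱼ where attribute j ∈ Ri, else bᵢⱼ.
Initial tableau (one row per fragment):
  row 1: a1 a2 b13 a4 b15 a6 b17 a8
  row 2: b21 b22 a3 b24 a5 b26 b27 a8
  row 3: b31 b32 a3 a4 a5 a6 a7 a8
Rows 2 and 3 agree on C, E; apply C, E→D and equate their D entries.
No row becomes fully distinguished — the join is lossy.

No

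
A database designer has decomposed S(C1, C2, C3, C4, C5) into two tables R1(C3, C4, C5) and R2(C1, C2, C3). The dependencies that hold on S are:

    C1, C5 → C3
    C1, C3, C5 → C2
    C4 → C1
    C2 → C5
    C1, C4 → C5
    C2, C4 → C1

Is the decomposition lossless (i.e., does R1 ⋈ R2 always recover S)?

No

Common attributes: R1 ∩ R2 = {C3}.
No dependency enlarges {C3}, so (C3)⁺ = {C3}.
The closure contains neither all of R1 = {C3, C4, C5} nor all of R2 = {C1, C2, C3}, so the common attributes are not a superkey of either fragment. The join is lossy.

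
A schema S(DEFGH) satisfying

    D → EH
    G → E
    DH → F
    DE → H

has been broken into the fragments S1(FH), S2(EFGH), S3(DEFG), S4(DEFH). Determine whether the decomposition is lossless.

Chase test. Columns are DEFGH; row i has aⱼ where attribute j ∈ Si, else bᵢⱼ.
Initial tableau (one row per fragment):
  row 1: b11 b12 a3 b14 a5
  row 2: b21 a2 a3 a4 a5
  row 3: a1 a2 a3 a4 b35
  row 4: a1 a2 a3 b44 a5
Rows 3 and 4 agree on D; apply D→EH and equate their EH entries.
Row 3 is now all distinguished symbols — the join is lossless.

Yes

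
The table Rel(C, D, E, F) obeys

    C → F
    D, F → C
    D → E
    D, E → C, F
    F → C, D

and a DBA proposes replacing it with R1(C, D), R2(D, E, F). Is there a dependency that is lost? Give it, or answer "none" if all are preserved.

C → F: restricted closure across fragments reaches F.
D, F → C: restricted closure across fragments reaches C.
D → E lies within R2.
D, E → C, F: restricted closure across fragments reaches C, F.
F → C, D: restricted closure across fragments reaches C, D.
Every dependency is enforceable on the fragments, so the decomposition is dependency-preserving.

none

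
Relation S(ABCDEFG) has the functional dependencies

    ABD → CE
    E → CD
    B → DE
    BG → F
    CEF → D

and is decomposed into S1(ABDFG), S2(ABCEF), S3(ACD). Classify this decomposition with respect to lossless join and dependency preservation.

lossless but not dependency-preserving

Lossless test (chase): Rows 1 and 2 agree on B; apply B→DE and equate their DE entries. Rows 1 and 2 agree on ABD; apply ABD→CE and equate their CE entries. Row 1 is now all distinguished symbols — the join is lossless.
Dependency preservation: the restricted closure of {E} across the fragments never reaches {CD}, so E → CD cannot be enforced without a join — not preserved.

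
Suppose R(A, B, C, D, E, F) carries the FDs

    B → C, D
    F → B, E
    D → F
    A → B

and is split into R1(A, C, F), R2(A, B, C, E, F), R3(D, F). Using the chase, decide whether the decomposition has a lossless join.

Yes

Chase test. Columns are A, B, C, D, E, F; row i has aⱼ where attribute j ∈ Ri, else bᵢⱼ.
Initial tableau (one row per fragment):
  row 1: a1 b12 a3 b14 b15 a6
  row 2: a1 a2 a3 b24 a5 a6
  row 3: b31 b32 b33 a4 b35 a6
Rows 1 and 2 agree on F; apply F→B, E and equate their B, E entries.
Rows 1 and 3 agree on F; apply F→B, E and equate their B, E entries.
Rows 1 and 2 agree on B; apply B→C, D and equate their C, D entries.
Rows 1 and 3 agree on B; apply B→C, D and equate their C, D entries.
Row 1 is now all distinguished symbols — the join is lossless.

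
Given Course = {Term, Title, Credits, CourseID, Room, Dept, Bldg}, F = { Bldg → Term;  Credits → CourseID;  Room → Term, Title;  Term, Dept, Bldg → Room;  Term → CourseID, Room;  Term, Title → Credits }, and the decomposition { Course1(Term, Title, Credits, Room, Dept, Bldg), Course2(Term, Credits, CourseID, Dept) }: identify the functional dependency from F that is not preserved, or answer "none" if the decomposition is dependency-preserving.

Bldg → Term lies within Course1.
Credits → CourseID lies within Course2.
Room → Term, Title lies within Course1.
Term, Dept, Bldg → Room lies within Course1.
Term → CourseID, Room: restricted closure across fragments reaches CourseID, Room.
Term, Title → Credits lies within Course1.
Every dependency is enforceable on the fragments, so the decomposition is dependency-preserving.

none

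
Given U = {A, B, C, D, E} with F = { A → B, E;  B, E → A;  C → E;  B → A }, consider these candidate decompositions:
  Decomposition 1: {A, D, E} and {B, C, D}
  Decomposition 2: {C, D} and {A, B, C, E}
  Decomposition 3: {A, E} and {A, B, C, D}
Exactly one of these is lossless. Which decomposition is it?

Decomposition 3

Decomposition 1: common = {D}, closure = {D} → lossy.
Decomposition 2: common = {C}, closure = {C, E} → lossy.
Decomposition 3: common = {A}, closure = {A, B, E} → lossless.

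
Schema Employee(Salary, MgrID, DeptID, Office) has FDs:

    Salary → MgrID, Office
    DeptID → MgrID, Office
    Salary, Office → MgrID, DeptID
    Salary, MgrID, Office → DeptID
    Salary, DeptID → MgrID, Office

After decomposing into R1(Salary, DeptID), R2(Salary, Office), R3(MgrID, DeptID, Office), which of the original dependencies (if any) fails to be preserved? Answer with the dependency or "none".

none

Salary → MgrID, Office: restricted closure across fragments reaches MgrID, Office.
DeptID → MgrID, Office lies within R3.
Salary, Office → MgrID, DeptID: restricted closure across fragments reaches MgrID, DeptID.
Salary, MgrID, Office → DeptID: restricted closure across fragments reaches DeptID.
Salary, DeptID → MgrID, Office: restricted closure across fragments reaches MgrID, Office.
Every dependency is enforceable on the fragments, so the decomposition is dependency-preserving.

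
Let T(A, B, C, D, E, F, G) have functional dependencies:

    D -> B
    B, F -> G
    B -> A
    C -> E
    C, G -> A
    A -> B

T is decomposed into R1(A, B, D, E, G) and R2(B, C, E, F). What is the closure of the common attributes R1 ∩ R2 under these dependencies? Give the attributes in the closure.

R1 ∩ R2 = {B, E}.
B → A applies, adding A
Closure: {A, B, E}.

A, B, E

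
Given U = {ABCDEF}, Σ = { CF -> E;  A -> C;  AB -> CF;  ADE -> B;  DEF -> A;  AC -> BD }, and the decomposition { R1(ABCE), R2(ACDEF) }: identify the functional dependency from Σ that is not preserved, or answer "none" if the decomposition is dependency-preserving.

CF → E lies within R2.
A → C lies within R1.
AB → CF: restricted closure across fragments reaches CF.
ADE → B: restricted closure across fragments reaches B.
DEF → A lies within R2.
AC → BD: restricted closure across fragments reaches BD.
Every dependency is enforceable on the fragments, so the decomposition is dependency-preserving.

none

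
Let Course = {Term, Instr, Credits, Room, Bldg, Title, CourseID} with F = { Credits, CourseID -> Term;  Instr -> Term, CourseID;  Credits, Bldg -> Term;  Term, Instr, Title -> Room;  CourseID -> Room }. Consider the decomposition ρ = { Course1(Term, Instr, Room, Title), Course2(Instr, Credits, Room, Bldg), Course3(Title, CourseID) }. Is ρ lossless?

Chase test. Columns are Term, Instr, Credits, Room, Bldg, Title, CourseID; row i has aⱼ where attribute j ∈ Coursei, else bᵢⱼ.
Initial tableau (one row per fragment):
  row 1: a1 a2 b13 a4 b15 a6 b17
  row 2: b21 a2 a3 a4 a5 b26 b27
  row 3: b31 b32 b33 b34 b35 a6 a7
Rows 1 and 2 agree on Instr; apply Instr→Term, CourseID and equate their Term, CourseID entries.
No row becomes fully distinguished — the join is lossy.

No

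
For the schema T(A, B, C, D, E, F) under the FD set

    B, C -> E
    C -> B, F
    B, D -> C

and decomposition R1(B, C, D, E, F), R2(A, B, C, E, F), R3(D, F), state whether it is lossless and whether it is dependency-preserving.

Lossless test (chase): applying each FD to every pair of rows produces no changes in the tableau, so no row becomes fully distinguished — the join is lossy.
Dependency preservation: every FD's attributes lie within a single fragment, so each can be enforced locally — preserved.

lossy but dependency-preserving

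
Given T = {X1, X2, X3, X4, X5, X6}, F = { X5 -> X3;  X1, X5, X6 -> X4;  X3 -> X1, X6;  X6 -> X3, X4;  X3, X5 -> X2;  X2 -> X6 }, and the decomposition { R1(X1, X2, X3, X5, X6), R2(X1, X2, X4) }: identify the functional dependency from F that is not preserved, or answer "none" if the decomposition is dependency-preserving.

Check X6 → X3, X4: no single fragment contains all of {X3, X4, X6}, and the restricted closure of {X6} across the fragments never reaches {X3, X4}.
X5 → X3 is preserved.
X1, X5, X6 → X4 is preserved.
X3 → X1, X6 is preserved.
X3, X5 → X2 is preserved.
X2 → X6 is preserved.

X6 -> X3, X4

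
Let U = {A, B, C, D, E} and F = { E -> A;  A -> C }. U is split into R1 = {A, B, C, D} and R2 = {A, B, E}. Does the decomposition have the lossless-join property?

No

Common attributes: R1 ∩ R2 = {A, B}.
Closure of {A, B}: A → C applies, adding C. So (A, B)⁺ = {A, B, C}.
The closure contains neither all of R1 = {A, B, C, D} nor all of R2 = {A, B, E}, so the common attributes are not a superkey of either fragment. The join is lossy.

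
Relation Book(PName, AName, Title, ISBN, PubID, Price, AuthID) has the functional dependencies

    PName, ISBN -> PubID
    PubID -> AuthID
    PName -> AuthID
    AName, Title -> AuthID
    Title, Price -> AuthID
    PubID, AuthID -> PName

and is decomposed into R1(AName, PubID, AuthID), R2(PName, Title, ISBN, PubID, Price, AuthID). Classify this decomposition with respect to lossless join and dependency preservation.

lossy and not dependency-preserving

Lossless test: (PubID, AuthID)⁺ = {PName, PubID, AuthID}, which is a superkey of neither fragment — lossy.
Dependency preservation: the restricted closure of {AName, Title} across the fragments never reaches {AuthID}, so AName, Title → AuthID cannot be enforced without a join — not preserved.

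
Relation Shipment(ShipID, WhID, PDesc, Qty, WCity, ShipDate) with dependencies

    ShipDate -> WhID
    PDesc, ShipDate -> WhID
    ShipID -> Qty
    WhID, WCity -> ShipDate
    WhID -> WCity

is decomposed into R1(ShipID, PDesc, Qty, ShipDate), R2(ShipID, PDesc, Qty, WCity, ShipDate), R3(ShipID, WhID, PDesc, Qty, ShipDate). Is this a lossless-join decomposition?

Chase test. Columns are ShipID, WhID, PDesc, Qty, WCity, ShipDate; row i has aⱼ where attribute j ∈ Ri, else bᵢⱼ.
Initial tableau (one row per fragment):
  row 1: a1 b12 a3 a4 b15 a6
  row 2: a1 b22 a3 a4 a5 a6
  row 3: a1 a2 a3 a4 b35 a6
Rows 1 and 2 agree on ShipDate; apply ShipDate→WhID and equate their WhID entries.
Rows 1 and 3 agree on ShipDate; apply ShipDate→WhID and equate their WhID entries.
Rows 1 and 2 agree on WhID; apply WhID→WCity and equate their WCity entries.
Rows 1 and 3 agree on WhID; apply WhID→WCity and equate their WCity entries.
Row 1 is now all distinguished symbols — the join is lossless.

Yes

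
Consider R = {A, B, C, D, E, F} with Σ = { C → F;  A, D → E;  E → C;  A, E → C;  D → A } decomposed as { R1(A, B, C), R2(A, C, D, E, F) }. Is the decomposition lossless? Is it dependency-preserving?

lossy but dependency-preserving

Lossless test: (A, C)⁺ = {A, C, F}, which is a superkey of neither fragment — lossy.
Dependency preservation: every FD's attributes lie within a single fragment, so each can be enforced locally — preserved.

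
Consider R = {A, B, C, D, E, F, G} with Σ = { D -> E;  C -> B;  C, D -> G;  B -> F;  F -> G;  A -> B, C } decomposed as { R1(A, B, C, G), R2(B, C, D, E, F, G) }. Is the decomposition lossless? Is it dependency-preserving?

Lossless test: (B, C, G)⁺ = {B, C, F, G}, which is a superkey of neither fragment — lossy.
Dependency preservation: every FD's attributes lie within a single fragment, so each can be enforced locally — preserved.

lossy but dependency-preserving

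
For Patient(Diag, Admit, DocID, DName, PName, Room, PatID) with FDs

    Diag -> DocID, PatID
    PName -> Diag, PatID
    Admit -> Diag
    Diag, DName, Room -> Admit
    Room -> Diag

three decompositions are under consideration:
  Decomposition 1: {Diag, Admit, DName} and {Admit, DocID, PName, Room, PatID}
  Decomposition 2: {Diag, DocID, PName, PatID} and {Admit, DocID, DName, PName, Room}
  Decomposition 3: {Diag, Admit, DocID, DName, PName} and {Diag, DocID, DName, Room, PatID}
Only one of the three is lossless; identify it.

Decomposition 1: common = {Admit}, closure = {Diag, Admit, DocID, PatID} → lossy.
Decomposition 2: common = {DocID, PName}, closure = {Diag, DocID, PName, PatID} → lossless.
Decomposition 3: common = {Diag, DocID, DName}, closure = {Diag, DocID, DName, PatID} → lossy.

Decomposition 2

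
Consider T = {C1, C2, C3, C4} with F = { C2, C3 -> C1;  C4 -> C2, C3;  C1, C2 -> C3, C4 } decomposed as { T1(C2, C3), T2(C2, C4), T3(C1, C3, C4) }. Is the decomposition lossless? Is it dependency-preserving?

Lossless test (chase): Rows 2 and 3 agree on C4; apply C4→C2, C3 and equate their C2, C3 entries. Rows 1 and 2 agree on C2, C3; apply C2, C3→C1 and equate their C1 entries. Rows 1 and 3 agree on C2, C3; apply C2, C3→C1 and equate their C1 entries. Rows 1 and 2 agree on C1, C2; apply C1, C2→C3, C4 and equate their C3, C4 entries. Row 1 is now all distinguished symbols — the join is lossless.
Dependency preservation: the restricted closure of {C2, C3} across the fragments never reaches {C1}, so C2, C3 → C1 cannot be enforced without a join — not preserved.

lossless but not dependency-preserving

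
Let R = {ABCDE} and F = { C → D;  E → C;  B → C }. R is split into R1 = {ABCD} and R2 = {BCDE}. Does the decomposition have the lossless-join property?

Common attributes: R1 ∩ R2 = {BCD}.
No dependency enlarges {BCD}, so (BCD)⁺ = {BCD}.
The closure contains neither all of R1 = {ABCD} nor all of R2 = {BCDE}, so the common attributes are not a superkey of either fragment. The join is lossy.

No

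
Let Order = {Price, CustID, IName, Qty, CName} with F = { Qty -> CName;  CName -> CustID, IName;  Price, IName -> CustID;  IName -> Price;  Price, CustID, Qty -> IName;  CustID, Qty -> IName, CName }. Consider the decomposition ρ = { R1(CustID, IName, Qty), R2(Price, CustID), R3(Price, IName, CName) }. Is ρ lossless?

No

Chase test. Columns are Price, CustID, IName, Qty, CName; row i has aⱼ where attribute j ∈ Ri, else bᵢⱼ.
Initial tableau (one row per fragment):
  row 1: b11 a2 a3 a4 b15
  row 2: a1 a2 b23 b24 b25
  row 3: a1 b32 a3 b34 a5
Rows 1 and 3 agree on IName; apply IName→Price and equate their Price entries.
Rows 1 and 3 agree on Price, IName; apply Price, IName→CustID and equate their CustID entries.
No row becomes fully distinguished — the join is lossy.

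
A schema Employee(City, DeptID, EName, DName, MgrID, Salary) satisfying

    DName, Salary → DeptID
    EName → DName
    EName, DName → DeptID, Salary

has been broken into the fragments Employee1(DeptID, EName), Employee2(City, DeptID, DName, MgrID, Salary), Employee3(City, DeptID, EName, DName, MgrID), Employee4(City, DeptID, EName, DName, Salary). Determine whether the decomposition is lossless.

Chase test. Columns are City, DeptID, EName, DName, MgrID, Salary; row i has aⱼ where attribute j ∈ Employeei, else bᵢⱼ.
Initial tableau (one row per fragment):
  row 1: b11 a2 a3 b14 b15 b16
  row 2: a1 a2 b23 a4 a5 a6
  row 3: a1 a2 a3 a4 a5 b36
  row 4: a1 a2 a3 a4 b45 a6
Rows 1 and 3 agree on EName; apply EName→DName and equate their DName entries.
Rows 1 and 3 agree on EName, DName; apply EName, DName→DeptID, Salary and equate their DeptID, Salary entries.
Rows 1 and 4 agree on EName, DName; apply EName, DName→DeptID, Salary and equate their DeptID, Salary entries.
Row 3 is now all distinguished symbols — the join is lossless.

Yes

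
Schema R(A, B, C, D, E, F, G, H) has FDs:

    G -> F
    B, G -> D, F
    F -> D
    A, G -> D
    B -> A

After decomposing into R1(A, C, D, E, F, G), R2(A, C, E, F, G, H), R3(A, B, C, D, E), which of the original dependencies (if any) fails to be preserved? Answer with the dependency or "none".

none

G → F lies within R1.
B, G → D, F: restricted closure across fragments reaches D, F.
F → D lies within R1.
A, G → D lies within R1.
B → A lies within R3.
Every dependency is enforceable on the fragments, so the decomposition is dependency-preserving.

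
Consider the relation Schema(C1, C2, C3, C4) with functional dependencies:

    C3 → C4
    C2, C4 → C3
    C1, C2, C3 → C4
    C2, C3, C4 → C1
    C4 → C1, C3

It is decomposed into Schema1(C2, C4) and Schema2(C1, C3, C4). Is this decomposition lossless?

Common attributes: Schema1 ∩ Schema2 = {C4}.
Closure of {C4}: C4 → C1, C3 applies, adding C1, C3. So (C4)⁺ = {C1, C3, C4}.
This closure contains every attribute of Schema2, so Schema1 ∩ Schema2 → Schema2. The join is lossless.

Yes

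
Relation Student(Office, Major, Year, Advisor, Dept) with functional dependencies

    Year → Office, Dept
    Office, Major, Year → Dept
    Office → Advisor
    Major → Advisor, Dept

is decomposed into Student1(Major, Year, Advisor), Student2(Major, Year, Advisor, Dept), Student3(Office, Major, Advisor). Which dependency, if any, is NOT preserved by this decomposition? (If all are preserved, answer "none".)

Year → Office, Dept

Check Year → Office, Dept: no single fragment contains all of {Office, Year, Dept}, and the restricted closure of {Year} across the fragments never reaches {Office, Dept}.
Office, Major, Year → Dept is preserved.
Office → Advisor is preserved.
Major → Advisor, Dept is preserved.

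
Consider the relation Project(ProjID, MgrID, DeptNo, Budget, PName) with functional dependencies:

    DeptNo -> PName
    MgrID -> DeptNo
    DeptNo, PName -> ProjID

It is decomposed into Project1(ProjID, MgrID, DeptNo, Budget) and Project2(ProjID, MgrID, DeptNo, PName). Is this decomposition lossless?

Common attributes: Project1 ∩ Project2 = {ProjID, MgrID, DeptNo}.
Closure of {ProjID, MgrID, DeptNo}: DeptNo → PName applies, adding PName. So (ProjID, MgrID, DeptNo)⁺ = {ProjID, MgrID, DeptNo, PName}.
This closure contains every attribute of Project2, so Project1 ∩ Project2 → Project2. The join is lossless.

Yes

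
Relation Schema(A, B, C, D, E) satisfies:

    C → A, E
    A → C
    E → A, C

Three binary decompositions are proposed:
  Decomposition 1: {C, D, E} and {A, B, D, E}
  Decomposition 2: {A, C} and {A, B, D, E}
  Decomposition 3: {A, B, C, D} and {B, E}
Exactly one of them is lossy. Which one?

Decomposition 3

Decomposition 1: common = {D, E}, closure = {A, C, D, E} → lossless.
Decomposition 2: common = {A}, closure = {A, C, E} → lossless.
Decomposition 3: common = {B}, closure = {B} → lossy.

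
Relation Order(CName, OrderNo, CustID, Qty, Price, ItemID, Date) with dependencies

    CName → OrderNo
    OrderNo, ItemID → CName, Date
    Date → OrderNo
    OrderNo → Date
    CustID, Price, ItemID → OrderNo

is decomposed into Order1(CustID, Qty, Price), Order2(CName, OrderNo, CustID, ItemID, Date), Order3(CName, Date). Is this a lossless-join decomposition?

No

Chase test. Columns are CName, OrderNo, CustID, Qty, Price, ItemID, Date; row i has aⱼ where attribute j ∈ Orderi, else bᵢⱼ.
Initial tableau (one row per fragment):
  row 1: b11 b12 a3 a4 a5 b16 b17
  row 2: a1 a2 a3 b24 b25 a6 a7
  row 3: a1 b32 b33 b34 b35 b36 a7
Rows 2 and 3 agree on CName; apply CName→OrderNo and equate their OrderNo entries.
No row becomes fully distinguished — the join is lossy.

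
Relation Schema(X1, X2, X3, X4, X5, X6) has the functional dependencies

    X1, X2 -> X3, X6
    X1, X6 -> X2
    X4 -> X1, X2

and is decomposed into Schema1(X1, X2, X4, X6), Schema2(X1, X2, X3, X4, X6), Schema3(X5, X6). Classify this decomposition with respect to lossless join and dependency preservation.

lossy but dependency-preserving

Lossless test (chase): Rows 1 and 2 agree on X1, X2; apply X1, X2→X3, X6 and equate their X3, X6 entries. No row becomes fully distinguished — the join is lossy.
Dependency preservation: every FD's attributes lie within a single fragment, so each can be enforced locally — preserved.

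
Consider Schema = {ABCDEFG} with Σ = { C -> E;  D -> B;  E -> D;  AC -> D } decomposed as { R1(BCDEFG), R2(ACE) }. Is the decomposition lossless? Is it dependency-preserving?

Lossless test: (CE)⁺ = {BCDE}, which is a superkey of neither fragment — lossy.
Dependency preservation: AC → D is not contained in any single fragment, but the restricted closure of its left-hand side across the fragments still reaches the right-hand side; the remaining FDs each lie inside some fragment. All dependencies are preserved.

lossy but dependency-preserving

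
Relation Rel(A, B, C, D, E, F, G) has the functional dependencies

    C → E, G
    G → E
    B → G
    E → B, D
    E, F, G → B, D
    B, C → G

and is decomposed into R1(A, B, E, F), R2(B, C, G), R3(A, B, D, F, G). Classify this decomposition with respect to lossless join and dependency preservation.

Lossless test (chase): Rows 2 and 3 agree on G; apply G→E and equate their E entries. Rows 1 and 2 agree on B; apply B→G and equate their G entries. Rows 2 and 3 agree on E; apply E→B, D and equate their B, D entries. Rows 1 and 2 agree on G; apply G→E and equate their E entries. Rows 1 and 2 agree on E; apply E→B, D and equate their B, D entries. No row becomes fully distinguished — the join is lossy.
Dependency preservation: C → E, G; G → E; E → B, D; E, F, G → B, D are not contained in any single fragment, but the restricted closure of each left-hand side across the fragments still reaches the right-hand side; the remaining FDs each lie inside some fragment. All dependencies are preserved.

lossy but dependency-preserving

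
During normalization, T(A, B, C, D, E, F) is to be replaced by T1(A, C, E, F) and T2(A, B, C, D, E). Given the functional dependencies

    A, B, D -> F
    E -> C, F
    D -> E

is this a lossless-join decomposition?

Common attributes: T1 ∩ T2 = {A, C, E}.
Closure of {A, C, E}: E → C, F applies, adding F. So (A, C, E)⁺ = {A, C, E, F}.
This closure contains every attribute of T1, so T1 ∩ T2 → T1. The join is lossless.

Yes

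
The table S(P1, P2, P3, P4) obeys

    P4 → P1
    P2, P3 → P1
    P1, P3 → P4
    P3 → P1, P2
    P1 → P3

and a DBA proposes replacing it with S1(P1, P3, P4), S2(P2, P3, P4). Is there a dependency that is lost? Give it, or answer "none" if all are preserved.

P4 → P1 lies within S1.
P2, P3 → P1: restricted closure across fragments reaches P1.
P1, P3 → P4 lies within S1.
P3 → P1, P2: restricted closure across fragments reaches P1, P2.
P1 → P3 lies within S1.
Every dependency is enforceable on the fragments, so the decomposition is dependency-preserving.

none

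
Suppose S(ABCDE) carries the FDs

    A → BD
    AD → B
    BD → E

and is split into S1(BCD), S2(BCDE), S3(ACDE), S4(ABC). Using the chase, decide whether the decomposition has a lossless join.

Yes

Chase test. Columns are ABCDE; row i has aⱼ where attribute j ∈ Si, else bᵢⱼ.
Initial tableau (one row per fragment):
  row 1: b11 a2 a3 a4 b15
  row 2: b21 a2 a3 a4 a5
  row 3: a1 b32 a3 a4 a5
  row 4: a1 a2 a3 b44 b45
Rows 3 and 4 agree on A; apply A→BD and equate their BD entries.
Rows 1 and 2 agree on BD; apply BD→E and equate their E entries.
Rows 1 and 4 agree on BD; apply BD→E and equate their E entries.
Row 3 is now all distinguished symbols — the join is lossless.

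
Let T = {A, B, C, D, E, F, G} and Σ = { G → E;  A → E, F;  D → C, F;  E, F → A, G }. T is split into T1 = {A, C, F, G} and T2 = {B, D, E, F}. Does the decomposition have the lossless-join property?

Common attributes: T1 ∩ T2 = {F}.
No dependency enlarges {F}, so (F)⁺ = {F}.
The closure contains neither all of T1 = {A, C, F, G} nor all of T2 = {B, D, E, F}, so the common attributes are not a superkey of either fragment. The join is lossy.

No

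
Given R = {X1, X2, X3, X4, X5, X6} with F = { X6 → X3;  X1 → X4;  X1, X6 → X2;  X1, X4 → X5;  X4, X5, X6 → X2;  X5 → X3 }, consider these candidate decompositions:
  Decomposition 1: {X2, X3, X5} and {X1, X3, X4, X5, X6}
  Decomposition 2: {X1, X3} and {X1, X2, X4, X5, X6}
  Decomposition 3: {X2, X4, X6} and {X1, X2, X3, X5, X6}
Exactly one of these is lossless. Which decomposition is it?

Decomposition 2

Decomposition 1: common = {X3, X5}, closure = {X3, X5} → lossy.
Decomposition 2: common = {X1}, closure = {X1, X3, X4, X5} → lossless.
Decomposition 3: common = {X2, X6}, closure = {X2, X3, X6} → lossy.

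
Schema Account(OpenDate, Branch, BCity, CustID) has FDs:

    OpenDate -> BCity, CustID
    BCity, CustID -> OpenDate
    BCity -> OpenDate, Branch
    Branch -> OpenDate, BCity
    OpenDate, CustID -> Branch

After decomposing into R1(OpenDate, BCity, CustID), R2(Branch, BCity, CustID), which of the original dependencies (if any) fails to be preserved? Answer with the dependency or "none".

none

OpenDate → BCity, CustID lies within R1.
BCity, CustID → OpenDate lies within R1.
BCity → OpenDate, Branch: restricted closure across fragments reaches OpenDate, Branch.
Branch → OpenDate, BCity: restricted closure across fragments reaches OpenDate, BCity.
OpenDate, CustID → Branch: restricted closure across fragments reaches Branch.
Every dependency is enforceable on the fragments, so the decomposition is dependency-preserving.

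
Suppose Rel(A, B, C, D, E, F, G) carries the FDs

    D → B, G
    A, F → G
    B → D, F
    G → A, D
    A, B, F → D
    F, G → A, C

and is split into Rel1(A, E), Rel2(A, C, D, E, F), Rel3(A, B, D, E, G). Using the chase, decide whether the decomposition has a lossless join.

Chase test. Columns are A, B, C, D, E, F, G; row i has aⱼ where attribute j ∈ Reli, else bᵢⱼ.
Initial tableau (one row per fragment):
  row 1: a1 b12 b13 b14 a5 b16 b17
  row 2: a1 b22 a3 a4 a5 a6 b27
  row 3: a1 a2 b33 a4 a5 b36 a7
Rows 2 and 3 agree on D; apply D→B, G and equate their B, G entries.
Rows 2 and 3 agree on B; apply B→D, F and equate their D, F entries.
Rows 2 and 3 agree on F, G; apply F, G→A, C and equate their A, C entries.
Row 2 is now all distinguished symbols — the join is lossless.

Yes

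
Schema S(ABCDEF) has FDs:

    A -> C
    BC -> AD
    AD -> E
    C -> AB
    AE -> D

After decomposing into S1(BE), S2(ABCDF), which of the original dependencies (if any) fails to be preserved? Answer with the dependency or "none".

AD -> E

Check AD → E: no single fragment contains all of {ADE}, and the restricted closure of {AD} across the fragments never reaches {E}.
A → C is preserved.
BC → AD is preserved.
C → AB is preserved.
AE → D is preserved.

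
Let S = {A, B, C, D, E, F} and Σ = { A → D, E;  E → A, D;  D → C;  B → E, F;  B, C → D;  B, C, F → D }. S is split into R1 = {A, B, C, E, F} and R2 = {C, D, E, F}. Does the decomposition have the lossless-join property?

Common attributes: R1 ∩ R2 = {C, E, F}.
Closure of {C, E, F}: E → A, D applies, adding A, D. So (C, E, F)⁺ = {A, C, D, E, F}.
This closure contains every attribute of R2, so R1 ∩ R2 → R2. The join is lossless.

Yes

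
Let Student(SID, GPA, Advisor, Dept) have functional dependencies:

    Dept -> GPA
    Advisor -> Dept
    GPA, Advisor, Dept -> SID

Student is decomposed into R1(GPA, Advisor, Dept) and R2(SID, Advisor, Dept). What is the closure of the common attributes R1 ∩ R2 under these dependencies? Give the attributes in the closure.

SID, GPA, Advisor, Dept

R1 ∩ R2 = {Advisor, Dept}.
Dept → GPA applies, adding GPA
GPA, Advisor, Dept → SID applies, adding SID
Closure: {SID, GPA, Advisor, Dept}.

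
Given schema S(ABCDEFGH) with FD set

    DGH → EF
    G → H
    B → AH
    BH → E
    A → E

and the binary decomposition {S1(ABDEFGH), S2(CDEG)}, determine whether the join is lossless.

Common attributes: S1 ∩ S2 = {DEG}.
Closure of {DEG}: G → H applies, adding H; DGH → EF applies, adding F. So (DEG)⁺ = {DEFGH}.
The closure contains neither all of S1 = {ABDEFGH} nor all of S2 = {CDEG}, so the common attributes are not a superkey of either fragment. The join is lossy.

No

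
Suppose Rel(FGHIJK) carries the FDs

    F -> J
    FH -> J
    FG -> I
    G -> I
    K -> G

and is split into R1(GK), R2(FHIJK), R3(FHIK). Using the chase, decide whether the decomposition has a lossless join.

Yes

Chase test. Columns are FGHIJK; row i has aⱼ where attribute j ∈ Ri, else bᵢⱼ.
Initial tableau (one row per fragment):
  row 1: b11 a2 b13 b14 b15 a6
  row 2: a1 b22 a3 a4 a5 a6
  row 3: a1 b32 a3 a4 b35 a6
Rows 2 and 3 agree on F; apply F→J and equate their J entries.
Rows 1 and 2 agree on K; apply K→G and equate their G entries.
Rows 1 and 3 agree on K; apply K→G and equate their G entries.
Rows 1 and 2 agree on G; apply G→I and equate their I entries.
Row 2 is now all distinguished symbols — the join is lossless.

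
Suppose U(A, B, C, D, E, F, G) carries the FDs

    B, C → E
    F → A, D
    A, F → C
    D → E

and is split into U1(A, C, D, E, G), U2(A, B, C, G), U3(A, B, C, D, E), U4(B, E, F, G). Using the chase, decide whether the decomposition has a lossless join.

Chase test. Columns are A, B, C, D, E, F, G; row i has aⱼ where attribute j ∈ Ui, else bᵢⱼ.
Initial tableau (one row per fragment):
  row 1: a1 b12 a3 a4 a5 b16 a7
  row 2: a1 a2 a3 b24 b25 b26 a7
  row 3: a1 a2 a3 a4 a5 b36 b37
  row 4: b41 a2 b43 b44 a5 a6 a7
Rows 2 and 3 agree on B, C; apply B, C→E and equate their E entries.
No row becomes fully distinguished — the join is lossy.

No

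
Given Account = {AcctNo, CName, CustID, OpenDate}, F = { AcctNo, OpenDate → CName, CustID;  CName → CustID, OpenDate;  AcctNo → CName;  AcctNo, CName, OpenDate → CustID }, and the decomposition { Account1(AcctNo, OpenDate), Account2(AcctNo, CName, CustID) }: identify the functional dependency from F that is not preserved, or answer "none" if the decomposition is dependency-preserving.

Check CName → CustID, OpenDate: no single fragment contains all of {CName, CustID, OpenDate}, and the restricted closure of {CName} across the fragments never reaches {CustID, OpenDate}.
AcctNo, OpenDate → CName, CustID is preserved.
AcctNo → CName is preserved.
AcctNo, CName, OpenDate → CustID is preserved.

CName → CustID, OpenDate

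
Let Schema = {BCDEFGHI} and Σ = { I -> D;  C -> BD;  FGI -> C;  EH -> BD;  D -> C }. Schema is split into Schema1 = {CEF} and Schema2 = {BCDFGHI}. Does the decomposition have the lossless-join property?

No

Common attributes: Schema1 ∩ Schema2 = {CF}.
Closure of {CF}: C → BD applies, adding BD. So (CF)⁺ = {BCDF}.
The closure contains neither all of Schema1 = {CEF} nor all of Schema2 = {BCDFGHI}, so the common attributes are not a superkey of either fragment. The join is lossy.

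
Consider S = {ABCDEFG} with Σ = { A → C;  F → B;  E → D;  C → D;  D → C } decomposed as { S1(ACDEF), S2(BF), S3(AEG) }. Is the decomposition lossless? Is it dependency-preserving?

lossy but dependency-preserving

Lossless test (chase): Rows 1 and 3 agree on A; apply A→C and equate their C entries. Rows 1 and 2 agree on F; apply F→B and equate their B entries. Rows 1 and 3 agree on E; apply E→D and equate their D entries. No row becomes fully distinguished — the join is lossy.
Dependency preservation: every FD's attributes lie within a single fragment, so each can be enforced locally — preserved.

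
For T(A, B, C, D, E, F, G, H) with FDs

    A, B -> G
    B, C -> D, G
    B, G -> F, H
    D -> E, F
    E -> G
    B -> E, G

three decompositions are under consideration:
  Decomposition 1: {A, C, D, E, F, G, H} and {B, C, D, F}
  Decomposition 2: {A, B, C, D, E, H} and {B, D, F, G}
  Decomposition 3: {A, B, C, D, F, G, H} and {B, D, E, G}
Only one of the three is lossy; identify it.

Decomposition 1: common = {C, D, F}, closure = {C, D, E, F, G} → lossy.
Decomposition 2: common = {B, D}, closure = {B, D, E, F, G, H} → lossless.
Decomposition 3: common = {B, D, G}, closure = {B, D, E, F, G, H} → lossless.

Decomposition 1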